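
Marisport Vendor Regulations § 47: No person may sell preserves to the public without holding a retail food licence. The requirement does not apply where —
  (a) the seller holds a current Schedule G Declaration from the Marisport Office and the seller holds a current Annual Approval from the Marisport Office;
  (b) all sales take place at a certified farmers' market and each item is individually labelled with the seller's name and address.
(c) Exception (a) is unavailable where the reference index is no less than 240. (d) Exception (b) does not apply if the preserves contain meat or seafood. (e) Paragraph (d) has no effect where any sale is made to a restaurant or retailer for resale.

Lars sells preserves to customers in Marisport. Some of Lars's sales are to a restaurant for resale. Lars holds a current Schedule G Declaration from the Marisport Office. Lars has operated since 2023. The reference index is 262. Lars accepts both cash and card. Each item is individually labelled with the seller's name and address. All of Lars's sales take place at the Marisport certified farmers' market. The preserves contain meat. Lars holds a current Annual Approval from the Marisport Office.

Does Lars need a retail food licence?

All of (a)'s requirements are met (a current Schedule G Declaration is held; a current Annual Approval is held). However, paragraph (c) must be considered: (c) operates against (a): the reference index is 262, meeting the 240 threshold. So (a) is unavailable.
Exception (b)'s conditions are all satisfied: all sales are at a certified farmers' market; items are individually labelled. Considering the limiting provisions: (d) operates (the preserves contain meat), but is displaced by (e): (e) applies — some sales are to a restaurant for resale. (b) remains available.

No — exception (b) applies; Lars is not required to hold a retail food licence.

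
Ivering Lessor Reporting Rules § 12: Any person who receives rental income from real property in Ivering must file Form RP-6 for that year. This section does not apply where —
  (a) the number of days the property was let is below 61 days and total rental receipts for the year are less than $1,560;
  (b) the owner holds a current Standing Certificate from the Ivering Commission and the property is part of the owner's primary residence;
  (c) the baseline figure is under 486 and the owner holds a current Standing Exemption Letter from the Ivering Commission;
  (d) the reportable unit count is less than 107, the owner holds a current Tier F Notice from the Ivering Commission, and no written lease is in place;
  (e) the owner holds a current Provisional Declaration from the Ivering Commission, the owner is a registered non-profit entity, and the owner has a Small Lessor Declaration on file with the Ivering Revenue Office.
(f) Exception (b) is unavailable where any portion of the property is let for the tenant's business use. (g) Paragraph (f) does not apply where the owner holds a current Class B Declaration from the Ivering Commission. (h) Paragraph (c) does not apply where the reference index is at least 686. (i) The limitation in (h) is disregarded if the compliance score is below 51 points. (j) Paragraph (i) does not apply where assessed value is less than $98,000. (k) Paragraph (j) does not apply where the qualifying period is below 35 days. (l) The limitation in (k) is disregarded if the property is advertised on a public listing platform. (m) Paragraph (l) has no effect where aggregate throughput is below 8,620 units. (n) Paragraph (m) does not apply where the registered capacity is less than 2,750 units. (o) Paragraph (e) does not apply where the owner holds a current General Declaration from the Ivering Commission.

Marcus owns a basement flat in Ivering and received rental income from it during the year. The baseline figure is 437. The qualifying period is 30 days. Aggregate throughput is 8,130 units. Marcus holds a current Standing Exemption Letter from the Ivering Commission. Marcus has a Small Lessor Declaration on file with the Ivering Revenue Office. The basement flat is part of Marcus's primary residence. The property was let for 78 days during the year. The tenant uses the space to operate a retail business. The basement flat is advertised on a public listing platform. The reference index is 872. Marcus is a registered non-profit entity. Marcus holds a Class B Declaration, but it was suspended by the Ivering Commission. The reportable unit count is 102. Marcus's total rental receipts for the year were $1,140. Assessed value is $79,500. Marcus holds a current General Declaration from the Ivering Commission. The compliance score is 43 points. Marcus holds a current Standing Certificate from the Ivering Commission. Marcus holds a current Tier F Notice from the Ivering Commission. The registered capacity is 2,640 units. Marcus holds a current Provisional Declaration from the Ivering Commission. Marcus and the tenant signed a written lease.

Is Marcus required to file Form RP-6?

Exception (a) does not apply: the number of days the property was let is 78 days, not below 61 days.
Exception (b)'s conditions are all satisfied: a current Standing Certificate is held; the basement flat is part of the primary residence. But applying paragraphs (f)–(g): (f) operates — the space is let for business use. (g) does not operate here (there is no Class B Declaration in force), so (f) stands. So (b) is unavailable.
All of (c)'s requirements are met (the baseline figure is 437, under the 486 limit; a current Standing Exemption Letter is held). However, paragraphs (h)–(n) must be considered: (h) operates — the reference index is 872, meeting the 686 threshold. (i) would limit (h) — the compliance score is 43 points, below the 51 points limit — but (j) sets (i) aside: (j) applies — assessed value is $79,500, less than the $98,000 limit. (k) is triggered (the qualifying period is 30 days, below the 35 days limit), but is itself disapplied by (l): (l) operates against (k): the property is publicly advertised. (m) would limit (l) — aggregate throughput is 8,130 units, below the 8,620 units limit — but (n) sets (m) aside: (n) is triggered — the registered capacity is 2,640 units, less than the 2,750 units limit. (c) is therefore removed.
Exception (d) does not apply: a written lease is in place.
Exception (e)'s conditions are all satisfied: a current Provisional Declaration is held; Marcus is a registered non-profit; a Small Lessor Declaration is on file. Turning to paragraph (o): (o) operates against (e): a current General Declaration is held. So (e) is unavailable.
Every exception is unavailable, so the rule governs.

Yes — Marcus must file Form RP-6.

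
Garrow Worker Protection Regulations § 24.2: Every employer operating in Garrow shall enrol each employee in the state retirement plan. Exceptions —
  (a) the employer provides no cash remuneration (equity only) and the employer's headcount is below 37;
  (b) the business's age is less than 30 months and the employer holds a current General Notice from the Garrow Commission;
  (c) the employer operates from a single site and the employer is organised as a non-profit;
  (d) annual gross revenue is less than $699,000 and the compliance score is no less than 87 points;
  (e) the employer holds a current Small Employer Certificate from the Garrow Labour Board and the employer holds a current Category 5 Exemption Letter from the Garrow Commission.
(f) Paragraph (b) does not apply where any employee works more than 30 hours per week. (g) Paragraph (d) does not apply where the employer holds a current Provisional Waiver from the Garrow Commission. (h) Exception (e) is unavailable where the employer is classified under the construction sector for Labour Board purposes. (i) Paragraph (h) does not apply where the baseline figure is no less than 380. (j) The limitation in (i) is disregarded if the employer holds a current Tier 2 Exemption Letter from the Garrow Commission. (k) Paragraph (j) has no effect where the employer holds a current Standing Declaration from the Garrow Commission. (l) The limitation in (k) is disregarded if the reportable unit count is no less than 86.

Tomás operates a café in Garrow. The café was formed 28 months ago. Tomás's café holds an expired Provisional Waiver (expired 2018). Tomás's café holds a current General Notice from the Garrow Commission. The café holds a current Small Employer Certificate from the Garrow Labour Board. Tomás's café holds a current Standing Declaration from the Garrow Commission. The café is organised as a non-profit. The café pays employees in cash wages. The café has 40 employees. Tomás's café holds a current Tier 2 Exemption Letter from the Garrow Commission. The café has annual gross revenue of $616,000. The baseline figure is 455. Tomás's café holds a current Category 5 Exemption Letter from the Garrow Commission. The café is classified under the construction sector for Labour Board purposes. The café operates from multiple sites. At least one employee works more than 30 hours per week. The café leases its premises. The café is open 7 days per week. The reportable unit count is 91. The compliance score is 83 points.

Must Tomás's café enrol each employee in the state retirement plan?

Yes — Tomás's café must enrol each employee in the state retirement plan.

Exception (a) does not apply: employees are paid cash wages.
Exception (b) is satisfied on its face — the business's age is 28 months, less than the 30 months limit; a current General Notice is held. But applying paragraph (f): (f) operates against (b): at least one employee exceeds 30 hours/week. (b) is therefore removed.
Exception (c) fails — the employer operates from multiple sites.
Exception (d) fails — the compliance score is 83 points, short of 87 points.
Exception (e) is satisfied on its face — a current Small Employer Certificate is held; a current Category 5 Exemption Letter is held. Turning to paragraphs (h)–(l): (h) operates against (e): the café is classified under the construction sector. (i) would limit (h) — the baseline figure is 455, meeting the 380 threshold — but (j) sets (i) aside: (j) operates — a current Tier 2 Exemption Letter is held. (k) is engaged (a current Standing Declaration is held), but is overridden by (l): (l) applies — the reportable unit count is 91, meeting the 86 threshold. So (e) is unavailable.
No exception applies. The general rule governs.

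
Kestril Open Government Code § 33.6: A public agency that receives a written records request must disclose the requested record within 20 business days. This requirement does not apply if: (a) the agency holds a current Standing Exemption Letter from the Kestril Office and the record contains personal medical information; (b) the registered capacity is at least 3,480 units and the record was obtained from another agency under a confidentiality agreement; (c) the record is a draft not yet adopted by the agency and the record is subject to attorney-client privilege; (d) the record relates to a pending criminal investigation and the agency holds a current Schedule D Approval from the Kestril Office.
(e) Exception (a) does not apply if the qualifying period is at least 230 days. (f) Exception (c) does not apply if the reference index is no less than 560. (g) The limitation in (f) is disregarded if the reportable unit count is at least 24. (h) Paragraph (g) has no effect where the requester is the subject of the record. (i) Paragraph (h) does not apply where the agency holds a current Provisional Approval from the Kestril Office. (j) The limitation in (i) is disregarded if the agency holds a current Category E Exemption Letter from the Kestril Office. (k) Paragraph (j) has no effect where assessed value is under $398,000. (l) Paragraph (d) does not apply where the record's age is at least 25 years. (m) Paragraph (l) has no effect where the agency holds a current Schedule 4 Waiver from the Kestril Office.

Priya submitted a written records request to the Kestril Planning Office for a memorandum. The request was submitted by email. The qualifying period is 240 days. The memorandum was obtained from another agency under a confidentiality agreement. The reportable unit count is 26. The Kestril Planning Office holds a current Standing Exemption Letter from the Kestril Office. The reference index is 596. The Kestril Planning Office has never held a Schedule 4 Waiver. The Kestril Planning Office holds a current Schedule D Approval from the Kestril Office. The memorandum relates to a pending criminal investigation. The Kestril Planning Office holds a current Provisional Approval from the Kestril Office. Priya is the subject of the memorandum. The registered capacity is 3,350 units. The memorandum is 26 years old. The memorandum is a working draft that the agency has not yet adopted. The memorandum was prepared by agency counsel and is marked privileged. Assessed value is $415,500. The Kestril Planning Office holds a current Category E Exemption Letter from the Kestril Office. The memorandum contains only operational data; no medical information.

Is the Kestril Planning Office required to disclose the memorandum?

Exception (a) does not apply: the memorandum contains only operational data.
Exception (b) does not apply: the registered capacity is 3,350 units, short of 3,480 units.
Exception (c): the memorandum is an unadopted draft; the memorandum is privileged — every condition holds. However, paragraphs (f)–(k) must be considered: (f) applies — the reference index is 596, meeting the 560 threshold. (g) would limit (f) — the reportable unit count is 26, meeting the 24 threshold — but (h) sets (g) aside: (h) is engaged — Priya is the subject of the memorandum. (i) applies (a current Provisional Approval is held), but is displaced by (j): (j) operates against (i): a current Category E Exemption Letter is held. (k), which would lift (j), is not triggered — assessed value is $415,500, not under $398,000. (c) is therefore removed.
Exception (d): the memorandum relates to a pending investigation; a current Schedule D Approval is held — every condition holds. But applying paragraphs (l)–(m): (l) operates against (d): the record's age is 26 years, meeting the 25 years threshold. (m), which would lift (l), is not triggered — no current Schedule 4 Waiver is held. (d) is therefore removed.
No exception is made out. the Kestril Planning Office falls within the general rule.

Yes — the Kestril Planning Office must disclose the memorandum.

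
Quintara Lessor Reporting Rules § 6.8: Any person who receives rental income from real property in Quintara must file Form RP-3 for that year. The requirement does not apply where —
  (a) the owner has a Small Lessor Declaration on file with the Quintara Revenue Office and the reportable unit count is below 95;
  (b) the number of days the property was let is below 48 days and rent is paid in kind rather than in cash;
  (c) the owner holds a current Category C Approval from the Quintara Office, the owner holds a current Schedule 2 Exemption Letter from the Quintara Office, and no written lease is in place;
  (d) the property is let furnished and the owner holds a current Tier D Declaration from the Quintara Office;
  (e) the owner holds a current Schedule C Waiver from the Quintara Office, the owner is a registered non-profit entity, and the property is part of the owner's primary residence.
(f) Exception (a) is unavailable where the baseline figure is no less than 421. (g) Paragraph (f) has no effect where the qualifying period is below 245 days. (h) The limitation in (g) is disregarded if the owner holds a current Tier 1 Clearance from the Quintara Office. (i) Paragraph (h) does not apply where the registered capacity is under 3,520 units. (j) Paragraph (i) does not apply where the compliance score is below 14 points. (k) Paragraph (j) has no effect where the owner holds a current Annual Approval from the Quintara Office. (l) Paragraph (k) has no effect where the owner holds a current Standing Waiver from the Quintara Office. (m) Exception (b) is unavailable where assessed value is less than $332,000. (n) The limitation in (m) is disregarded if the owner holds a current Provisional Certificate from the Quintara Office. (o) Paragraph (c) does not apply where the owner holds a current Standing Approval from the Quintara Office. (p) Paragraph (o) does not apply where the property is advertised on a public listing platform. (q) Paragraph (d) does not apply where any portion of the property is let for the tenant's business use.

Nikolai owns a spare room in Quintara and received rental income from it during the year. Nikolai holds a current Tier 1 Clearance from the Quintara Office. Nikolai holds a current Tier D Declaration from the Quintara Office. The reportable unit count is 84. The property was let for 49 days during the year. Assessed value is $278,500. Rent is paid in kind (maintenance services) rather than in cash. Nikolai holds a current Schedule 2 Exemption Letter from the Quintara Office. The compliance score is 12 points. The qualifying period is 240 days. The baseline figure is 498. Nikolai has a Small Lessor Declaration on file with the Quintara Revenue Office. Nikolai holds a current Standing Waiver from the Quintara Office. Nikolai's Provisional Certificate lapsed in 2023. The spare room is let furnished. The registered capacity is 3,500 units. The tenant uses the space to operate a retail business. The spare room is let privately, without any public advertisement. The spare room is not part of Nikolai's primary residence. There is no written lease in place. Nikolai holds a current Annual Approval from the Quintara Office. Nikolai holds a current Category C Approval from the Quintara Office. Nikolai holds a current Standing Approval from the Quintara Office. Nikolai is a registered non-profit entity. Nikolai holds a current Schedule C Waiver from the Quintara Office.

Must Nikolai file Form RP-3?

Yes — Nikolai must file Form RP-3.

Exception (a) is satisfied on its face — a Small Lessor Declaration is on file; the reportable unit count is 84, below the 95 limit. Turning to paragraphs (f)–(l): (f) applies — the baseline figure is 498, meeting the 421 threshold. (g) would limit (f) — the qualifying period is 240 days, below the 245 days limit — but (h) sets (g) aside: (h) operates against (g): a current Tier 1 Clearance is held. (i) applies (the registered capacity is 3,500 units, under the 3,520 units limit), but yields to (j): (j) is triggered — the compliance score is 12 points, below the 14 points limit. (k) would limit (j) — a current Annual Approval is held — but (l) sets (k) aside: (l) is triggered — a current Standing Waiver is held. So (a) is unavailable.
Exception (b) fails — the number of days the property was let is 49 days, not below 48 days.
Exception (c)'s conditions are all satisfied: a current Category C Approval is held; a current Schedule 2 Exemption Letter is held; there is no written lease. However, paragraphs (o)–(p) must be considered: (o) operates against (c): a current Standing Approval is held. (p), which would lift (o), does not operate here — the property is let privately without advertisement. Exception (c) does not apply.
Exception (d): the property is let furnished; a current Tier D Declaration is held — every condition holds. Turning to paragraph (q): (q) operates against (d): the space is let for business use. Exception (d) does not apply.
Exception (e) does not apply: the spare room is not part of the primary residence.
None of the exceptions is available; § 6.8 applies in full.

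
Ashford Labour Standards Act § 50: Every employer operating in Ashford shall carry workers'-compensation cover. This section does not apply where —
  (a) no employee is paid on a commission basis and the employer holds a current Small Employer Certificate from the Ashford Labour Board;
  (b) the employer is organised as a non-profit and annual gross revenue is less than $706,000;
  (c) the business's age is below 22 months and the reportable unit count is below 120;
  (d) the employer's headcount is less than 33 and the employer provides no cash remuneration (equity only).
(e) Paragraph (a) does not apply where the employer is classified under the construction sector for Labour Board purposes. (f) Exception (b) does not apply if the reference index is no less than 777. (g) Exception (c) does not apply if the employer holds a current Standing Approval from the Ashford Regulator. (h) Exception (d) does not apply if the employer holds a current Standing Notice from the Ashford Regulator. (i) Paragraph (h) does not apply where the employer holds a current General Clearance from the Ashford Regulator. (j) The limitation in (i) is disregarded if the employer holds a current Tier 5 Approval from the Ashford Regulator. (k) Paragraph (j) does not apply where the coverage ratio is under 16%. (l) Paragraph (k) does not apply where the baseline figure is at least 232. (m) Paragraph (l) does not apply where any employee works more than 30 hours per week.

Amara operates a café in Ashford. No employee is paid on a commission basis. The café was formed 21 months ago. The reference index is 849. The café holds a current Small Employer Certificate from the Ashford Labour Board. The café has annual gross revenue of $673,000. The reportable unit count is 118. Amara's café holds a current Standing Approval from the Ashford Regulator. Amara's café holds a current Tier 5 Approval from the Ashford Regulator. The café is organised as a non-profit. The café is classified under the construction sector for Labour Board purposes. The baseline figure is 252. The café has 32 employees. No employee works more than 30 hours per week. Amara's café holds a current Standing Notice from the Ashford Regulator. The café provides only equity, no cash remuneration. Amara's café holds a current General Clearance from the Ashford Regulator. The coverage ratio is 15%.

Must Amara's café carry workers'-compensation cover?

Yes — Amara's café must carry workers'-compensation cover.

Exception (a) is satisfied on its face — no employee is paid on commission; a current Small Employer Certificate is held. However, paragraph (e) must be considered: (e) operates — the café is classified under the construction sector. Exception (a) does not apply.
Exception (b): the employer is a non-profit; annual gross revenue is $673,000, less than the $706,000 limit — every condition holds. But applying paragraph (f): (f) is triggered — the reference index is 849, meeting the 777 threshold. (b) is therefore removed.
Exception (c): the business's age is 21 months, below the 22 months limit; the reportable unit count is 118, below the 120 limit — every condition holds. Turning to paragraph (g): (g) is triggered — a current Standing Approval is held. Exception (c) does not apply.
Exception (d) is satisfied on its face — the employer's headcount is 32, less than the 33 limit; remuneration is equity-only. But applying paragraphs (h)–(m): (h) is engaged — a current Standing Notice is held. (i) is triggered (a current General Clearance is held), but is set aside by (j): (j) operates — a current Tier 5 Approval is held. (k) operates (the coverage ratio is 15%, under the 16% limit), but is overridden by (l): (l) operates against (k): the baseline figure is 252, meeting the 232 threshold. (m) is inapplicable (no employee exceeds 30 hours/week), so (l) stands. So (d) is unavailable.
None of the exceptions is available; § 50 applies in full.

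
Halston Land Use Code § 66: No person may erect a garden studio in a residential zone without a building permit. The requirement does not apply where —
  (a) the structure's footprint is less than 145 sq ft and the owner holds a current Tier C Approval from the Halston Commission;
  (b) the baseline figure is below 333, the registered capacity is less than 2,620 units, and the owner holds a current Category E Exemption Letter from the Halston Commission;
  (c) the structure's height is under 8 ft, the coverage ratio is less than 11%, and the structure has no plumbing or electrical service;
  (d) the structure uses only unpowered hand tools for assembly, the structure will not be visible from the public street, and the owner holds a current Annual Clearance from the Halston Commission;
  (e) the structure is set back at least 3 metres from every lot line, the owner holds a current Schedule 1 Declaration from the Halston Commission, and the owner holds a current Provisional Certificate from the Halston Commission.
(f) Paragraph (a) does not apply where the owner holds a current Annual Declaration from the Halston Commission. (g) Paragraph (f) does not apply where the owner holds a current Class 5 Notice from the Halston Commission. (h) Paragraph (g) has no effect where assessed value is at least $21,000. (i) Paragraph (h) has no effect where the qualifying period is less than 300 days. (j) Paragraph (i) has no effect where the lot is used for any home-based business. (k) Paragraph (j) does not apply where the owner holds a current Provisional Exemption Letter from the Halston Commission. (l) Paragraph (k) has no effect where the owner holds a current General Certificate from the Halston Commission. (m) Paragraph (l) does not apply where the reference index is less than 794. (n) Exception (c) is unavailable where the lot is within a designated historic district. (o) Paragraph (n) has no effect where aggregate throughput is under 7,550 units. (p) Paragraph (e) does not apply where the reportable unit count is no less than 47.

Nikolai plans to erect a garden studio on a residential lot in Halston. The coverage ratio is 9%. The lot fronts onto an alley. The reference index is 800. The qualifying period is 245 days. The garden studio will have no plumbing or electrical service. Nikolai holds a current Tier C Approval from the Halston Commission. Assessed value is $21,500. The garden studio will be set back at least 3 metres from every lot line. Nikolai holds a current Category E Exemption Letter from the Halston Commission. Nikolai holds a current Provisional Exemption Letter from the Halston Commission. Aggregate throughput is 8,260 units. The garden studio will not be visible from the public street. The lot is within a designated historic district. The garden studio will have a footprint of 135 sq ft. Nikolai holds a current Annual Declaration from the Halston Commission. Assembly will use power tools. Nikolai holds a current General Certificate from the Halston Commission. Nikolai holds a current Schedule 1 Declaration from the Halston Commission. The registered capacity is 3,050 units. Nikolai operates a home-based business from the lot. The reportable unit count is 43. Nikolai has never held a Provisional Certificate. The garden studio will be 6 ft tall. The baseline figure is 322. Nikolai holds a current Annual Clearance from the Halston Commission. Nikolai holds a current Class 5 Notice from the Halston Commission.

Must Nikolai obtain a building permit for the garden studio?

All of (a)'s requirements are met (the structure's footprint is 135 sq ft, less than the 145 sq ft limit; a current Tier C Approval is held). But: (f) operates — a current Annual Declaration is held. (g) operates (a current Class 5 Notice is held), but yields to (h): (h) operates against (g): assessed value is $21,500, meeting the $21,000 threshold. (i) is engaged (the qualifying period is 245 days, less than the 300 days limit), but is itself disapplied by (j): (j) operates against (i): a home-based business operates on the lot. (k) would limit (j) — a current Provisional Exemption Letter is held — but (l) sets (k) aside: (l) operates against (k): a current General Certificate is held. (m), which would lift (l), is not engaged — the reference index is 800, not less than 794. So (a) is unavailable.
Exception (b) requires that the registered capacity is less than 2,620 units; but the registered capacity is 3,050 units, not less than 2,620 units, so (b) is unavailable.
Exception (c): the structure's height is 6 ft, under the 8 ft limit; the coverage ratio is 9%, less than the 11% limit; there is no plumbing or electrical service — every condition holds. But: (n) operates against (c): the lot is in a historic district. (o), which would lift (n), is not engaged — aggregate throughput is 8,260 units, not under 7,550 units. (c) is therefore removed.
Exception (d) fails — assembly uses power tools.
Exception (e) fails — the Provisional Certificate is not current.
No exception is made out. Nikolai falls within the general rule.

Yes — Nikolai must obtain a building permit.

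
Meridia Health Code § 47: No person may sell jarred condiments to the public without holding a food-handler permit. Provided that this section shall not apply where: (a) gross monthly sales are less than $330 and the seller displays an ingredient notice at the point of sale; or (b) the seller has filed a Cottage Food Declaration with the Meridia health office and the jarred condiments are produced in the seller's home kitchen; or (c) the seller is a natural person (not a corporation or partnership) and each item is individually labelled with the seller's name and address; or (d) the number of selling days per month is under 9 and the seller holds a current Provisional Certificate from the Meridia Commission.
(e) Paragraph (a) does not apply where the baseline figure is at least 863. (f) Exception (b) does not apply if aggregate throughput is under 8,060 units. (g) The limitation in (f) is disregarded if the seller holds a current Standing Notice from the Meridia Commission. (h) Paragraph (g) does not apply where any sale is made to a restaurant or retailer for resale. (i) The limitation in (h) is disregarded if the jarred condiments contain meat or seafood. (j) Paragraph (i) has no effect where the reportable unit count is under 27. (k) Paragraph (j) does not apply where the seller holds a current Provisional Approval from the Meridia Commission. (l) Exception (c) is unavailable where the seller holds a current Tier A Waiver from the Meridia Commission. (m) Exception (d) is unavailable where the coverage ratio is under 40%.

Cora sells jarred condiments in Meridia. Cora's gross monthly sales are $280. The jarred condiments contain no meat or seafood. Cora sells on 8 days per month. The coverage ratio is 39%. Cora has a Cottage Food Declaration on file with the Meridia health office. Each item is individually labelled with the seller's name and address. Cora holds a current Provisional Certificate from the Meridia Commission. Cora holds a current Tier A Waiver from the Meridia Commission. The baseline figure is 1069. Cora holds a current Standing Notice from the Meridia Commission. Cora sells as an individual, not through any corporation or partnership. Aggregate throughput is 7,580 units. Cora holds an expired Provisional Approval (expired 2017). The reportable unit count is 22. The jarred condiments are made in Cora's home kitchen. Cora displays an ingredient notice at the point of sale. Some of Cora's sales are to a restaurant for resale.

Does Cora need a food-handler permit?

Yes — Cora must hold a food-handler permit.

Exception (a) is satisfied on its face — gross monthly sales are $280, less than the $330 limit; an ingredient notice is displayed. However, paragraph (e) must be considered: (e) operates against (a): the baseline figure is 1,069, meeting the 863 threshold. (a) is therefore removed.
Exception (b): a Cottage Food Declaration is on file; the jarred condiments are home-kitchen produced — every condition holds. Turning to paragraphs (f)–(k): (f) operates against (b): aggregate throughput is 7,580 units, under the 8,060 units limit. (g) would limit (f) — a current Standing Notice is held — but (h) sets (g) aside: (h) operates against (g): some sales are to a restaurant for resale. (i) is inapplicable (the jarred condiments contain no meat or seafood), so (h) stands. Exception (b) does not apply.
Exception (c): the seller is a natural person; items are individually labelled — every condition holds. But: (l) operates against (c): a current Tier A Waiver is held. So (c) is unavailable.
Exception (d)'s conditions are all satisfied: the number of selling days per month is 8, under the 9 limit; a current Provisional Certificate is held. Turning to paragraph (m): (m) applies — the coverage ratio is 39%, under the 40% limit. Exception (d) does not apply.
No exception applies. The general rule governs.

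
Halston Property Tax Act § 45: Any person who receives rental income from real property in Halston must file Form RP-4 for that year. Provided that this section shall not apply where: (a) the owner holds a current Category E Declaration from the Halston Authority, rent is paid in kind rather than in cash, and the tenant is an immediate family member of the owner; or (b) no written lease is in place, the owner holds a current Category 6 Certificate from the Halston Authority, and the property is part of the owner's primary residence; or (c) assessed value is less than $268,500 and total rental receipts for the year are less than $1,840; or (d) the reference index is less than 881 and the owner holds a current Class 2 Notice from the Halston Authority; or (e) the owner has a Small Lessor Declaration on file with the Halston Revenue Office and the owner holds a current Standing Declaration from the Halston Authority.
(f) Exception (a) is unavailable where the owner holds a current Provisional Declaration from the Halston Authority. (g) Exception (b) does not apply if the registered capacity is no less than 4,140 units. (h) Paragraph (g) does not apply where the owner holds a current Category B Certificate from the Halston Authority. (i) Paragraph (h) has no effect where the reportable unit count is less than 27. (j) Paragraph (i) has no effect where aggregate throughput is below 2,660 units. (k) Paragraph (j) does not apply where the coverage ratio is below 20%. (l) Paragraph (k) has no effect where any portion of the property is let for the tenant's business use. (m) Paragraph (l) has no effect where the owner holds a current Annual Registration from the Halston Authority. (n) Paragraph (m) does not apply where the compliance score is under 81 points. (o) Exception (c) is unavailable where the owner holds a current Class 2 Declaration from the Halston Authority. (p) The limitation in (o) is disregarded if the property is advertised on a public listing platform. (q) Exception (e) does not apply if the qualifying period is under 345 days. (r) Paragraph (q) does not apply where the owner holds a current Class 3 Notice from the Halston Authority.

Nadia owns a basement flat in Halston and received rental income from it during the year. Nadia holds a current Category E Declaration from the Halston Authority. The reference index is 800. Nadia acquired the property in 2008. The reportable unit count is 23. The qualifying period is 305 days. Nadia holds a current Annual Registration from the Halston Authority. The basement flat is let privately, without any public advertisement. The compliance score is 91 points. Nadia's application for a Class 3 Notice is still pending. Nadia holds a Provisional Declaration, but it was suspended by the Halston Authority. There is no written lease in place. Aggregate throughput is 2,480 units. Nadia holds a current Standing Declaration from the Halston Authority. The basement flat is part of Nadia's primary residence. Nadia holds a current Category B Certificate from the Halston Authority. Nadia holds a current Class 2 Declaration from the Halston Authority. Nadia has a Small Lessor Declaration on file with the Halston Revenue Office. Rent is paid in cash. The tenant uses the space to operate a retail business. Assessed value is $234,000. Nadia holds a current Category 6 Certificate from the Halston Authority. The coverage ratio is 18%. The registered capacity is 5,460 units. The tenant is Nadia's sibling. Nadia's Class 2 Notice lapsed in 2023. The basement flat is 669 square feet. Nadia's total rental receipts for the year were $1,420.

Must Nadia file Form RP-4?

Exception (a) requires that rent is paid in kind rather than in cash; but rent is paid in cash, so (a) is unavailable.
Exception (b): there is no written lease; a current Category 6 Certificate is held; the basement flat is part of the primary residence — every condition holds. However, paragraphs (g)–(n) must be considered: (g) applies — the registered capacity is 5,460 units, meeting the 4,140 units threshold. (h) is engaged (a current Category B Certificate is held), but is overridden by (i): (i) operates — the reportable unit count is 23, less than the 27 limit. (j) would limit (i) — aggregate throughput is 2,480 units, below the 2,660 units limit — but (k) sets (j) aside: (k) operates — the coverage ratio is 18%, below the 20% limit. (l) would limit (k) — the space is let for business use — but (m) sets (l) aside: (m) is triggered — a current Annual Registration is held. (n) is not engaged (the compliance score is 91 points, not under 81 points), so (m) stands. (b) is therefore removed.
All of (c)'s requirements are met (assessed value is $234,000, less than the $268,500 limit; total rental receipts for the year are $1,420, less than the $1,840 limit). However, paragraphs (o)–(p) must be considered: (o) operates against (c): a current Class 2 Declaration is held. (p), which would lift (o), is not engaged — the property is let privately without advertisement. So (c) is unavailable.
Exception (d) does not apply: the Class 2 Notice is not current.
Exception (e): a Small Lessor Declaration is on file; a current Standing Declaration is held — every condition holds. Turning to paragraphs (q)–(r): (q) operates against (e): the qualifying period is 305 days, under the 345 days limit. (r) is inapplicable (no current Class 3 Notice is held), so (q) stands. Exception (e) does not apply.
No exception displaces § 45.

Yes — Nadia must file Form RP-4.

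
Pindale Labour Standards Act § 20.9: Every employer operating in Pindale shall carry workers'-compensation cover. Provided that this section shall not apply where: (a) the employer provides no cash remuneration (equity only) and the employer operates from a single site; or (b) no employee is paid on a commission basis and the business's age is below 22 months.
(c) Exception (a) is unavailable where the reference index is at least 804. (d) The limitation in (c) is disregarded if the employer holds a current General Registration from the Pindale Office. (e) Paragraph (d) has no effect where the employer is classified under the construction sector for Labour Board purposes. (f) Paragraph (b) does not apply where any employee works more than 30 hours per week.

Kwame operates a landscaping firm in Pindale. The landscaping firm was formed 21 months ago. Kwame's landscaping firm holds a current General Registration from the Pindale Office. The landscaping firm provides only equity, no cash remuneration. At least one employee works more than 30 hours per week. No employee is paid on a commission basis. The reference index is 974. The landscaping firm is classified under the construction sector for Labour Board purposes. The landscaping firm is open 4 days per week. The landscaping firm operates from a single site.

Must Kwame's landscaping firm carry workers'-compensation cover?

Yes — Kwame's landscaping firm must carry workers'-compensation cover.

Exception (a)'s conditions are all satisfied: remuneration is equity-only; the employer operates from a single site. But applying paragraphs (c)–(e): (c) operates against (a): the reference index is 974, meeting the 804 threshold. (d) would limit (c) — a current General Registration is held — but (e) sets (d) aside: (e) operates against (d): the landscaping firm is classified under the construction sector. Exception (a) does not apply.
Exception (b): no employee is paid on commission; the business's age is 21 months, below the 22 months limit — every condition holds. However, paragraph (f) must be considered: (f) operates against (b): at least one employee exceeds 30 hours/week. (b) is therefore removed.
None of the exceptions is available; § 20.9 applies in full.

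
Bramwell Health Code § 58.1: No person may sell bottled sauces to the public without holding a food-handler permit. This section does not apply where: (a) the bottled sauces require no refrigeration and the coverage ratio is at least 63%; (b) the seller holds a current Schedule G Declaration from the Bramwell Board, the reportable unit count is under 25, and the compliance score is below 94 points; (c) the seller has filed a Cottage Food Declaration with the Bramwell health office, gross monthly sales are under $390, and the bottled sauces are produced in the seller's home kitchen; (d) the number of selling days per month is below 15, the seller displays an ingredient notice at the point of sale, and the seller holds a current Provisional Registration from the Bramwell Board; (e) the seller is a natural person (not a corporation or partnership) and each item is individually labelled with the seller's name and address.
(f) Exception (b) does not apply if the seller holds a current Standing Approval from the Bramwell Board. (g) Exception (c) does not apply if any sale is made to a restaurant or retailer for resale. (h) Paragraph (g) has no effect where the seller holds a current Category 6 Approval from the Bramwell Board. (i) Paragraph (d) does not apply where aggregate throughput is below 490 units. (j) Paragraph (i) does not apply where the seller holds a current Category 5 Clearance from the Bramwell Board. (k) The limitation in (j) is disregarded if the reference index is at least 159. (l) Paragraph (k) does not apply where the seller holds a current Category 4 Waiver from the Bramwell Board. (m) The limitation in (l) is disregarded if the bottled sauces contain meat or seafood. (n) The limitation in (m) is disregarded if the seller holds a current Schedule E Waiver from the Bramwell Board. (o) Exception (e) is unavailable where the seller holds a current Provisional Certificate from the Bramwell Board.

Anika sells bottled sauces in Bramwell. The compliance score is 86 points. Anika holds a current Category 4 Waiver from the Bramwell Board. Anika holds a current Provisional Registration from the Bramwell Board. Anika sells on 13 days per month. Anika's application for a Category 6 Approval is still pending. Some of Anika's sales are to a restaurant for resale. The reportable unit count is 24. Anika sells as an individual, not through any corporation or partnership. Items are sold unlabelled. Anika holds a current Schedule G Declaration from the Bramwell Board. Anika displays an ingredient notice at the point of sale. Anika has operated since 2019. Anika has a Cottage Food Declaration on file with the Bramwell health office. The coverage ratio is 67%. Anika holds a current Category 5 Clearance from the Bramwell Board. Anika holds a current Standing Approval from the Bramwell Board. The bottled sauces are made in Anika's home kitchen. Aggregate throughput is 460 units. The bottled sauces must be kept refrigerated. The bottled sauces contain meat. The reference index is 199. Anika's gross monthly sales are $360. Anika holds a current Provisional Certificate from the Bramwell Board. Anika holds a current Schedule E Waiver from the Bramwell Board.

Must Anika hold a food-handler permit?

Exception (a) requires that the bottled sauces require no refrigeration; but the bottled sauces require refrigeration, so (a) is unavailable.
All of (b)'s requirements are met (a current Schedule G Declaration is held; the reportable unit count is 24, under the 25 limit; the compliance score is 86 points, below the 94 points limit). But: (f) operates against (b): a current Standing Approval is held. So (b) is unavailable.
All of (c)'s requirements are met (a Cottage Food Declaration is on file; gross monthly sales are $360, under the $390 limit; the bottled sauces are home-kitchen produced). However, paragraphs (g)–(h) must be considered: (g) operates against (c): some sales are to a restaurant for resale. (h) is not engaged (the Category 6 Approval is not current), so (g) stands. (c) is therefore removed.
All of (d)'s requirements are met (the number of selling days per month is 13, below the 15 limit; an ingredient notice is displayed; a current Provisional Registration is held). As to paragraphs (i)–(n): (i) would limit (d) — aggregate throughput is 460 units, below the 490 units limit — but (j) sets (i) aside: (j) applies — a current Category 5 Clearance is held. (k) applies (the reference index is 199, meeting the 159 threshold), but is displaced by (l): (l) applies — a current Category 4 Waiver is held. (m) would limit (l) — the bottled sauces contain meat — but (n) sets (m) aside: (n) is engaged — a current Schedule E Waiver is held. (d) remains available.
Exception (e) fails — items are sold unlabelled.

No — exception (d) applies; Anika is not required to hold a food-handler permit.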